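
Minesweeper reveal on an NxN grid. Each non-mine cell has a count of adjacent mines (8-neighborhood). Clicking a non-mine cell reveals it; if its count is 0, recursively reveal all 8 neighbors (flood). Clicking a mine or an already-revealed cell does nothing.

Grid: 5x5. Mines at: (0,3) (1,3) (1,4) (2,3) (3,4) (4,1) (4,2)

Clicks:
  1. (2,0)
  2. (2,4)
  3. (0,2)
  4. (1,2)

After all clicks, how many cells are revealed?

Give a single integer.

Answer: 13

Derivation:
Click 1 (2,0) count=0: revealed 12 new [(0,0) (0,1) (0,2) (1,0) (1,1) (1,2) (2,0) (2,1) (2,2) (3,0) (3,1) (3,2)] -> total=12
Click 2 (2,4) count=4: revealed 1 new [(2,4)] -> total=13
Click 3 (0,2) count=2: revealed 0 new [(none)] -> total=13
Click 4 (1,2) count=3: revealed 0 new [(none)] -> total=13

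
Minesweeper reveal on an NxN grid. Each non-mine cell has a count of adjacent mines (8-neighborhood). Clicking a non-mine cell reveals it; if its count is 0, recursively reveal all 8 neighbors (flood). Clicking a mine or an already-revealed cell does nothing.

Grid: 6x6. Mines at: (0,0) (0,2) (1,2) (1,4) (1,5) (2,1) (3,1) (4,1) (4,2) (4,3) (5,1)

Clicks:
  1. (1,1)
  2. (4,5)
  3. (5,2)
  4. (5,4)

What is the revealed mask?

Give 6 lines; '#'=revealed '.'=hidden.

Click 1 (1,1) count=4: revealed 1 new [(1,1)] -> total=1
Click 2 (4,5) count=0: revealed 8 new [(2,4) (2,5) (3,4) (3,5) (4,4) (4,5) (5,4) (5,5)] -> total=9
Click 3 (5,2) count=4: revealed 1 new [(5,2)] -> total=10
Click 4 (5,4) count=1: revealed 0 new [(none)] -> total=10

Answer: ......
.#....
....##
....##
....##
..#.##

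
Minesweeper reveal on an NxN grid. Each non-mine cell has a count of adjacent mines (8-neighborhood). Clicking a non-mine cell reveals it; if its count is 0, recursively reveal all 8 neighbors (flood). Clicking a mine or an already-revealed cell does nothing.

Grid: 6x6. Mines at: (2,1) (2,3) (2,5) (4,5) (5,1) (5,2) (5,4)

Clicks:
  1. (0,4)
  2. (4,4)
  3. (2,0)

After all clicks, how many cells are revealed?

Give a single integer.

Answer: 14

Derivation:
Click 1 (0,4) count=0: revealed 12 new [(0,0) (0,1) (0,2) (0,3) (0,4) (0,5) (1,0) (1,1) (1,2) (1,3) (1,4) (1,5)] -> total=12
Click 2 (4,4) count=2: revealed 1 new [(4,4)] -> total=13
Click 3 (2,0) count=1: revealed 1 new [(2,0)] -> total=14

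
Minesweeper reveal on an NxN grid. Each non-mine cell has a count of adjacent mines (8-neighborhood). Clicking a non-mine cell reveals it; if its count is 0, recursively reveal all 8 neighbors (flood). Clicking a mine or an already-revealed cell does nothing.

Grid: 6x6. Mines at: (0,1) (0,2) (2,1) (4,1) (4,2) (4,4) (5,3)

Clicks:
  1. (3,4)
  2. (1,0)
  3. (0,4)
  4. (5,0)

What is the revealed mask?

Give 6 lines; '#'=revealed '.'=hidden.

Answer: ...###
#.####
..####
..####
......
#.....

Derivation:
Click 1 (3,4) count=1: revealed 1 new [(3,4)] -> total=1
Click 2 (1,0) count=2: revealed 1 new [(1,0)] -> total=2
Click 3 (0,4) count=0: revealed 14 new [(0,3) (0,4) (0,5) (1,2) (1,3) (1,4) (1,5) (2,2) (2,3) (2,4) (2,5) (3,2) (3,3) (3,5)] -> total=16
Click 4 (5,0) count=1: revealed 1 new [(5,0)] -> total=17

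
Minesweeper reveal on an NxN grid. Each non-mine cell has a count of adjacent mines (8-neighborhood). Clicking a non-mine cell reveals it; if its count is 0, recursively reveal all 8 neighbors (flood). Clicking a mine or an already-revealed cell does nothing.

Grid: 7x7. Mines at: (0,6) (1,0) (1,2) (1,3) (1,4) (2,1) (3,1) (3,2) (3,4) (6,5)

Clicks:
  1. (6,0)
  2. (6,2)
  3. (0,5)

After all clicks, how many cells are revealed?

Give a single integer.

Answer: 16

Derivation:
Click 1 (6,0) count=0: revealed 15 new [(4,0) (4,1) (4,2) (4,3) (4,4) (5,0) (5,1) (5,2) (5,3) (5,4) (6,0) (6,1) (6,2) (6,3) (6,4)] -> total=15
Click 2 (6,2) count=0: revealed 0 new [(none)] -> total=15
Click 3 (0,5) count=2: revealed 1 new [(0,5)] -> total=16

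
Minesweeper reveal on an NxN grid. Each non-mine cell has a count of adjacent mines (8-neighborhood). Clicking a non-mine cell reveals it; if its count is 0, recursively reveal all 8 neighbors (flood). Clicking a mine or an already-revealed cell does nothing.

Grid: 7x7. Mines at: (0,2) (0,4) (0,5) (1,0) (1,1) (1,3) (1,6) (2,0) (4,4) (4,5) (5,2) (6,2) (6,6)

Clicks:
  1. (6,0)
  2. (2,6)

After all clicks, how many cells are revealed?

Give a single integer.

Answer: 9

Derivation:
Click 1 (6,0) count=0: revealed 8 new [(3,0) (3,1) (4,0) (4,1) (5,0) (5,1) (6,0) (6,1)] -> total=8
Click 2 (2,6) count=1: revealed 1 new [(2,6)] -> total=9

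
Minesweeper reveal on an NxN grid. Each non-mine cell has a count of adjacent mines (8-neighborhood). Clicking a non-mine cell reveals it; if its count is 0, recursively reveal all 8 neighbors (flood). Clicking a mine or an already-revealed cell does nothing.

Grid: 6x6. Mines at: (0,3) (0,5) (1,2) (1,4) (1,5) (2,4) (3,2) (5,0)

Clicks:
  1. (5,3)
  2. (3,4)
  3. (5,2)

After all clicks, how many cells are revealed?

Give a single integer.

Click 1 (5,3) count=0: revealed 13 new [(3,3) (3,4) (3,5) (4,1) (4,2) (4,3) (4,4) (4,5) (5,1) (5,2) (5,3) (5,4) (5,5)] -> total=13
Click 2 (3,4) count=1: revealed 0 new [(none)] -> total=13
Click 3 (5,2) count=0: revealed 0 new [(none)] -> total=13

Answer: 13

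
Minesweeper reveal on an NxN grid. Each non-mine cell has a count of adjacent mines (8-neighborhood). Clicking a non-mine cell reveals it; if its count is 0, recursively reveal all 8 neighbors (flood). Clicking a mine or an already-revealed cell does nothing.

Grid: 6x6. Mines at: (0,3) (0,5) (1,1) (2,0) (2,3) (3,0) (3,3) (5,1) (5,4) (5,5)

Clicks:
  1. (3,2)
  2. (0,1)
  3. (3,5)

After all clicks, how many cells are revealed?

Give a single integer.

Answer: 10

Derivation:
Click 1 (3,2) count=2: revealed 1 new [(3,2)] -> total=1
Click 2 (0,1) count=1: revealed 1 new [(0,1)] -> total=2
Click 3 (3,5) count=0: revealed 8 new [(1,4) (1,5) (2,4) (2,5) (3,4) (3,5) (4,4) (4,5)] -> total=10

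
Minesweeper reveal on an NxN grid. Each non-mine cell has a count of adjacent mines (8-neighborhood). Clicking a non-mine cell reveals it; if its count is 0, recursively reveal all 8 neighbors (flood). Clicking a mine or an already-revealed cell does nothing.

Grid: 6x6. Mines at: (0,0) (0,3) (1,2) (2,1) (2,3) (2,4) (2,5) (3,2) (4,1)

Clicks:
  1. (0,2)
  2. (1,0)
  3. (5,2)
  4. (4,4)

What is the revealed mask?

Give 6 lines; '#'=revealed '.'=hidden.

Answer: ..#...
#.....
......
...###
..####
..####

Derivation:
Click 1 (0,2) count=2: revealed 1 new [(0,2)] -> total=1
Click 2 (1,0) count=2: revealed 1 new [(1,0)] -> total=2
Click 3 (5,2) count=1: revealed 1 new [(5,2)] -> total=3
Click 4 (4,4) count=0: revealed 10 new [(3,3) (3,4) (3,5) (4,2) (4,3) (4,4) (4,5) (5,3) (5,4) (5,5)] -> total=13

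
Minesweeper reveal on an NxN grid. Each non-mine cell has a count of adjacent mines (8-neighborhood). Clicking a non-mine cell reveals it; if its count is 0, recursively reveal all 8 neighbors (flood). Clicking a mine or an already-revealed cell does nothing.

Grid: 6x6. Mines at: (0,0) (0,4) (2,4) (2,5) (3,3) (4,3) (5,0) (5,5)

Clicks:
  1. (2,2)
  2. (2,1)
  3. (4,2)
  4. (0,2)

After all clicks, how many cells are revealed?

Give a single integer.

Click 1 (2,2) count=1: revealed 1 new [(2,2)] -> total=1
Click 2 (2,1) count=0: revealed 16 new [(0,1) (0,2) (0,3) (1,0) (1,1) (1,2) (1,3) (2,0) (2,1) (2,3) (3,0) (3,1) (3,2) (4,0) (4,1) (4,2)] -> total=17
Click 3 (4,2) count=2: revealed 0 new [(none)] -> total=17
Click 4 (0,2) count=0: revealed 0 new [(none)] -> total=17

Answer: 17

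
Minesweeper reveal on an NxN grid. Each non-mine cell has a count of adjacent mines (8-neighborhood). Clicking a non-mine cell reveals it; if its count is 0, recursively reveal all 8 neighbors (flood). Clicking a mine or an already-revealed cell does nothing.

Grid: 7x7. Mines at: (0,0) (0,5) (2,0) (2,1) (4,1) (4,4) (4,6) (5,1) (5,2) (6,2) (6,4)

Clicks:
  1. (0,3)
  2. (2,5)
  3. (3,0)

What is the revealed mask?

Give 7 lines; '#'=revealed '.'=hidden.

Answer: .####..
.######
..#####
#.#####
.......
.......
.......

Derivation:
Click 1 (0,3) count=0: revealed 20 new [(0,1) (0,2) (0,3) (0,4) (1,1) (1,2) (1,3) (1,4) (1,5) (1,6) (2,2) (2,3) (2,4) (2,5) (2,6) (3,2) (3,3) (3,4) (3,5) (3,6)] -> total=20
Click 2 (2,5) count=0: revealed 0 new [(none)] -> total=20
Click 3 (3,0) count=3: revealed 1 new [(3,0)] -> total=21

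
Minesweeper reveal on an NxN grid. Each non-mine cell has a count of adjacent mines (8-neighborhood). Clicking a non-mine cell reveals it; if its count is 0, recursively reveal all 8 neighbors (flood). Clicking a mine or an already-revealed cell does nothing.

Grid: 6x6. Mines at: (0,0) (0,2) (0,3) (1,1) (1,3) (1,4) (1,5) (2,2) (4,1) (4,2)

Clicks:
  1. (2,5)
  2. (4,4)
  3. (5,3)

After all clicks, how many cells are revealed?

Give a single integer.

Click 1 (2,5) count=2: revealed 1 new [(2,5)] -> total=1
Click 2 (4,4) count=0: revealed 11 new [(2,3) (2,4) (3,3) (3,4) (3,5) (4,3) (4,4) (4,5) (5,3) (5,4) (5,5)] -> total=12
Click 3 (5,3) count=1: revealed 0 new [(none)] -> total=12

Answer: 12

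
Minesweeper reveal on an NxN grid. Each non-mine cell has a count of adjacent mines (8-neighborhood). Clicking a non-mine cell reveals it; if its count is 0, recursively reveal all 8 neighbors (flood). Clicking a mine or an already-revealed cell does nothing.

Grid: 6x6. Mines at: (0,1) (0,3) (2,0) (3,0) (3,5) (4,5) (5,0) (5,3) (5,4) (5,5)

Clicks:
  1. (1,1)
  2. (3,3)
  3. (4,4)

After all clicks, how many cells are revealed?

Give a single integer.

Answer: 16

Derivation:
Click 1 (1,1) count=2: revealed 1 new [(1,1)] -> total=1
Click 2 (3,3) count=0: revealed 15 new [(1,2) (1,3) (1,4) (2,1) (2,2) (2,3) (2,4) (3,1) (3,2) (3,3) (3,4) (4,1) (4,2) (4,3) (4,4)] -> total=16
Click 3 (4,4) count=5: revealed 0 new [(none)] -> total=16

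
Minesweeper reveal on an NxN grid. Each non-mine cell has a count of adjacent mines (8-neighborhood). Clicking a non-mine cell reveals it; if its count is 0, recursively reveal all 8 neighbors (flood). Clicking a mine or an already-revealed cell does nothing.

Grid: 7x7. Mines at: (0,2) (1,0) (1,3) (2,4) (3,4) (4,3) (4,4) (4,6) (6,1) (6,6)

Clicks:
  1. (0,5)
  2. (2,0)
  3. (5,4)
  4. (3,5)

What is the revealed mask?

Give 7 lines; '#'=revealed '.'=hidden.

Click 1 (0,5) count=0: revealed 10 new [(0,4) (0,5) (0,6) (1,4) (1,5) (1,6) (2,5) (2,6) (3,5) (3,6)] -> total=10
Click 2 (2,0) count=1: revealed 1 new [(2,0)] -> total=11
Click 3 (5,4) count=2: revealed 1 new [(5,4)] -> total=12
Click 4 (3,5) count=4: revealed 0 new [(none)] -> total=12

Answer: ....###
....###
#....##
.....##
.......
....#..
.......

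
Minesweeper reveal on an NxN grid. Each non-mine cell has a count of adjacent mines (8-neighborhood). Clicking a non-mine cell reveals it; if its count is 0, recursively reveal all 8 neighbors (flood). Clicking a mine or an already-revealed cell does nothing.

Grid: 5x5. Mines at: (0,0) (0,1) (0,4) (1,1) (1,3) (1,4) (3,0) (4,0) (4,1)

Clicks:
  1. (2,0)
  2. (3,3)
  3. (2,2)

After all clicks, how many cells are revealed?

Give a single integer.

Answer: 10

Derivation:
Click 1 (2,0) count=2: revealed 1 new [(2,0)] -> total=1
Click 2 (3,3) count=0: revealed 9 new [(2,2) (2,3) (2,4) (3,2) (3,3) (3,4) (4,2) (4,3) (4,4)] -> total=10
Click 3 (2,2) count=2: revealed 0 new [(none)] -> total=10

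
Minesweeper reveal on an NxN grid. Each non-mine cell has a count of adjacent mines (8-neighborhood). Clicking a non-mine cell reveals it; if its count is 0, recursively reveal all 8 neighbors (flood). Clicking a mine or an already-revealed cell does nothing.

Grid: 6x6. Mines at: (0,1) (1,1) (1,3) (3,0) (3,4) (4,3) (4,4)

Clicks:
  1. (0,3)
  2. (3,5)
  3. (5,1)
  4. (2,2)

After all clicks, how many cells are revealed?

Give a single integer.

Click 1 (0,3) count=1: revealed 1 new [(0,3)] -> total=1
Click 2 (3,5) count=2: revealed 1 new [(3,5)] -> total=2
Click 3 (5,1) count=0: revealed 6 new [(4,0) (4,1) (4,2) (5,0) (5,1) (5,2)] -> total=8
Click 4 (2,2) count=2: revealed 1 new [(2,2)] -> total=9

Answer: 9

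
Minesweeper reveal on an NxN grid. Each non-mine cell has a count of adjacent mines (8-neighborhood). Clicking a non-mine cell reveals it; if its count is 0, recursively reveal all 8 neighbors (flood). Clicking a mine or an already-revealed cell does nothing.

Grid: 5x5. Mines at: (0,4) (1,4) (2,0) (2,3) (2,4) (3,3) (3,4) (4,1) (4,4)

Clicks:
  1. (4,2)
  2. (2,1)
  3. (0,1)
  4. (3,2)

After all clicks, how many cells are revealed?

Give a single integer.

Click 1 (4,2) count=2: revealed 1 new [(4,2)] -> total=1
Click 2 (2,1) count=1: revealed 1 new [(2,1)] -> total=2
Click 3 (0,1) count=0: revealed 8 new [(0,0) (0,1) (0,2) (0,3) (1,0) (1,1) (1,2) (1,3)] -> total=10
Click 4 (3,2) count=3: revealed 1 new [(3,2)] -> total=11

Answer: 11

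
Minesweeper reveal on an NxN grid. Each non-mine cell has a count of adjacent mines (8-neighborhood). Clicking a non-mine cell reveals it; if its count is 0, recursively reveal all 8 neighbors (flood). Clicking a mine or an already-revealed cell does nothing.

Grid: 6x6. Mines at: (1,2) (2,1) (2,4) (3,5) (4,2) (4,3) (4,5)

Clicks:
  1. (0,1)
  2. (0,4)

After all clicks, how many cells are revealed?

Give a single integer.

Answer: 7

Derivation:
Click 1 (0,1) count=1: revealed 1 new [(0,1)] -> total=1
Click 2 (0,4) count=0: revealed 6 new [(0,3) (0,4) (0,5) (1,3) (1,4) (1,5)] -> total=7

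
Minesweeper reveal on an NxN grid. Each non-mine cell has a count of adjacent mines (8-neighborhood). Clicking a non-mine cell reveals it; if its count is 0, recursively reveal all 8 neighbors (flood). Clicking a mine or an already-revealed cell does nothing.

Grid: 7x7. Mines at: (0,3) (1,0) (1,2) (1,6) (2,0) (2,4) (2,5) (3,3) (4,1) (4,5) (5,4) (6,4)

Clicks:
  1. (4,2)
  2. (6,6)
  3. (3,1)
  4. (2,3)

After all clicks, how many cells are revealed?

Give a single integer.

Answer: 7

Derivation:
Click 1 (4,2) count=2: revealed 1 new [(4,2)] -> total=1
Click 2 (6,6) count=0: revealed 4 new [(5,5) (5,6) (6,5) (6,6)] -> total=5
Click 3 (3,1) count=2: revealed 1 new [(3,1)] -> total=6
Click 4 (2,3) count=3: revealed 1 new [(2,3)] -> total=7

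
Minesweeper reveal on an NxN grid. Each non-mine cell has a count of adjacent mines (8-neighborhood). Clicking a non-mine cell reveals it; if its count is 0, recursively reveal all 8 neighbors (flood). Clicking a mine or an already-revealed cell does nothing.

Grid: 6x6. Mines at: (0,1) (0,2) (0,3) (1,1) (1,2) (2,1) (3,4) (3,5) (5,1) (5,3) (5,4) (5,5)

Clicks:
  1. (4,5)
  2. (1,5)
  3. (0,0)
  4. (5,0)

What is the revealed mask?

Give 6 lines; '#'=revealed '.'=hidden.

Answer: #...##
....##
....##
......
.....#
#.....

Derivation:
Click 1 (4,5) count=4: revealed 1 new [(4,5)] -> total=1
Click 2 (1,5) count=0: revealed 6 new [(0,4) (0,5) (1,4) (1,5) (2,4) (2,5)] -> total=7
Click 3 (0,0) count=2: revealed 1 new [(0,0)] -> total=8
Click 4 (5,0) count=1: revealed 1 new [(5,0)] -> total=9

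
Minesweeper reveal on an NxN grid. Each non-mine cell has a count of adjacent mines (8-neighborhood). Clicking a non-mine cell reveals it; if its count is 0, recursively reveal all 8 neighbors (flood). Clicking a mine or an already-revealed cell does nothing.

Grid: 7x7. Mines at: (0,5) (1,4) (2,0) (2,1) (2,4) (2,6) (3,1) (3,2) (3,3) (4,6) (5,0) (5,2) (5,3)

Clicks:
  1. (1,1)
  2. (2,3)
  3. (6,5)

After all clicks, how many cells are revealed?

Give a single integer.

Answer: 8

Derivation:
Click 1 (1,1) count=2: revealed 1 new [(1,1)] -> total=1
Click 2 (2,3) count=4: revealed 1 new [(2,3)] -> total=2
Click 3 (6,5) count=0: revealed 6 new [(5,4) (5,5) (5,6) (6,4) (6,5) (6,6)] -> total=8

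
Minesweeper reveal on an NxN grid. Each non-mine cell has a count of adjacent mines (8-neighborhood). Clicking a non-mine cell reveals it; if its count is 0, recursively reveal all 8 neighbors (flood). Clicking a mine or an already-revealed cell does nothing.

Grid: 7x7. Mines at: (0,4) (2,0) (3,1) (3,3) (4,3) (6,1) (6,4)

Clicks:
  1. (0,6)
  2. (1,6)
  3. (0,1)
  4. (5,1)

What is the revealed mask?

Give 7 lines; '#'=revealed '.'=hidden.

Click 1 (0,6) count=0: revealed 19 new [(0,5) (0,6) (1,4) (1,5) (1,6) (2,4) (2,5) (2,6) (3,4) (3,5) (3,6) (4,4) (4,5) (4,6) (5,4) (5,5) (5,6) (6,5) (6,6)] -> total=19
Click 2 (1,6) count=0: revealed 0 new [(none)] -> total=19
Click 3 (0,1) count=0: revealed 11 new [(0,0) (0,1) (0,2) (0,3) (1,0) (1,1) (1,2) (1,3) (2,1) (2,2) (2,3)] -> total=30
Click 4 (5,1) count=1: revealed 1 new [(5,1)] -> total=31

Answer: ####.##
#######
.######
....###
....###
.#..###
.....##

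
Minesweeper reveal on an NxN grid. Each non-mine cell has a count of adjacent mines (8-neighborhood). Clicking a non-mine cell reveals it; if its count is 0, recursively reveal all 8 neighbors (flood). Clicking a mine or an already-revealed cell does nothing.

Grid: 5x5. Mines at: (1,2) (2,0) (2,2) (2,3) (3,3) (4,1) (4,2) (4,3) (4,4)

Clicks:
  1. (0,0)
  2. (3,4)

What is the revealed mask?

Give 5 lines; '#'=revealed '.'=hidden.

Answer: ##...
##...
.....
....#
.....

Derivation:
Click 1 (0,0) count=0: revealed 4 new [(0,0) (0,1) (1,0) (1,1)] -> total=4
Click 2 (3,4) count=4: revealed 1 new [(3,4)] -> total=5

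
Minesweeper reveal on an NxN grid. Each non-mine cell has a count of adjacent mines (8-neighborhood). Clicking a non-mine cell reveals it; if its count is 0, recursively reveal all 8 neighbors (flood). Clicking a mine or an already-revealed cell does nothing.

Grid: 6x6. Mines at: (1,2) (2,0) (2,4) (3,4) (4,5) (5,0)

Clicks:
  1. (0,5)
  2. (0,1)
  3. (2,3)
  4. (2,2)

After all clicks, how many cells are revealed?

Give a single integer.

Answer: 9

Derivation:
Click 1 (0,5) count=0: revealed 6 new [(0,3) (0,4) (0,5) (1,3) (1,4) (1,5)] -> total=6
Click 2 (0,1) count=1: revealed 1 new [(0,1)] -> total=7
Click 3 (2,3) count=3: revealed 1 new [(2,3)] -> total=8
Click 4 (2,2) count=1: revealed 1 new [(2,2)] -> total=9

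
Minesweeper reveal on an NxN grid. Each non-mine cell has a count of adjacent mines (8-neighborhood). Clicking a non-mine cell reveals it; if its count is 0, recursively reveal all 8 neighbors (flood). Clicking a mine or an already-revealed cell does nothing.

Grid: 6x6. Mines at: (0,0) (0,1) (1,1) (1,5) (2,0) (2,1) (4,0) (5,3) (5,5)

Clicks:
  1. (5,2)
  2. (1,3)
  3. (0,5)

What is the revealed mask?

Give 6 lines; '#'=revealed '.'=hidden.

Click 1 (5,2) count=1: revealed 1 new [(5,2)] -> total=1
Click 2 (1,3) count=0: revealed 18 new [(0,2) (0,3) (0,4) (1,2) (1,3) (1,4) (2,2) (2,3) (2,4) (2,5) (3,2) (3,3) (3,4) (3,5) (4,2) (4,3) (4,4) (4,5)] -> total=19
Click 3 (0,5) count=1: revealed 1 new [(0,5)] -> total=20

Answer: ..####
..###.
..####
..####
..####
..#...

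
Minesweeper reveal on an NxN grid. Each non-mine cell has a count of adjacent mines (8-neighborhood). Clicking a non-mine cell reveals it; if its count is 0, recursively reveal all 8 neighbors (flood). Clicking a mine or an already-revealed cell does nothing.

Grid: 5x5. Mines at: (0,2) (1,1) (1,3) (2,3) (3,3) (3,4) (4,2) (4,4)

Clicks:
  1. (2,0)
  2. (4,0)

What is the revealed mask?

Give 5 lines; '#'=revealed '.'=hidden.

Answer: .....
.....
##...
##...
##...

Derivation:
Click 1 (2,0) count=1: revealed 1 new [(2,0)] -> total=1
Click 2 (4,0) count=0: revealed 5 new [(2,1) (3,0) (3,1) (4,0) (4,1)] -> total=6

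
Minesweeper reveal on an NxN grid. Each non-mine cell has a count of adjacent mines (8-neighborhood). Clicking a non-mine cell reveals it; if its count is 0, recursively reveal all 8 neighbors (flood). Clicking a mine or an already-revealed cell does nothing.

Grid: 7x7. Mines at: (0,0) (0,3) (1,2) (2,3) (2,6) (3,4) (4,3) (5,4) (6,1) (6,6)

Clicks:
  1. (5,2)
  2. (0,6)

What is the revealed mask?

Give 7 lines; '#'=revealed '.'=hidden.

Click 1 (5,2) count=2: revealed 1 new [(5,2)] -> total=1
Click 2 (0,6) count=0: revealed 6 new [(0,4) (0,5) (0,6) (1,4) (1,5) (1,6)] -> total=7

Answer: ....###
....###
.......
.......
.......
..#....
.......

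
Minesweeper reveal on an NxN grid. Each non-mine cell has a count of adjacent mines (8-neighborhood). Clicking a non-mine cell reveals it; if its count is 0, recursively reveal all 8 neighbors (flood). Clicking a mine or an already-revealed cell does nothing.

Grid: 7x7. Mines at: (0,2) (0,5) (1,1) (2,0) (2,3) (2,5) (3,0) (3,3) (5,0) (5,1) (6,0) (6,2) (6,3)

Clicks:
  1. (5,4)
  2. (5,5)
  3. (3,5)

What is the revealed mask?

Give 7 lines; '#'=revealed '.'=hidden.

Answer: .......
.......
.......
....###
....###
....###
....###

Derivation:
Click 1 (5,4) count=1: revealed 1 new [(5,4)] -> total=1
Click 2 (5,5) count=0: revealed 11 new [(3,4) (3,5) (3,6) (4,4) (4,5) (4,6) (5,5) (5,6) (6,4) (6,5) (6,6)] -> total=12
Click 3 (3,5) count=1: revealed 0 new [(none)] -> total=12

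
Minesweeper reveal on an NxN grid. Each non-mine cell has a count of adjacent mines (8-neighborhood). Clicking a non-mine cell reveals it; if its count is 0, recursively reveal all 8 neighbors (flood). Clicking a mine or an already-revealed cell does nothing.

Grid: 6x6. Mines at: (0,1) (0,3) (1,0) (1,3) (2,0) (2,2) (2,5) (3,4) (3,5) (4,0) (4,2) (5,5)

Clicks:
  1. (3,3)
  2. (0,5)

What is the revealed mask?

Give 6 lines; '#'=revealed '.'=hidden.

Click 1 (3,3) count=3: revealed 1 new [(3,3)] -> total=1
Click 2 (0,5) count=0: revealed 4 new [(0,4) (0,5) (1,4) (1,5)] -> total=5

Answer: ....##
....##
......
...#..
......
......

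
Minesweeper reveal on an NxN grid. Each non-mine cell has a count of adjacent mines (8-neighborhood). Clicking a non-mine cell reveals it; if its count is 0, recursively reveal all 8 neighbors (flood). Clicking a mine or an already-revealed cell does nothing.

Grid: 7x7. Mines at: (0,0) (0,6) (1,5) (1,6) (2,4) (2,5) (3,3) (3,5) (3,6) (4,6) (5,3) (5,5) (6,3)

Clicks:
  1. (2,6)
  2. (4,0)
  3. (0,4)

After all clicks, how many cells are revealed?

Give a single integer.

Click 1 (2,6) count=5: revealed 1 new [(2,6)] -> total=1
Click 2 (4,0) count=0: revealed 25 new [(0,1) (0,2) (0,3) (0,4) (1,0) (1,1) (1,2) (1,3) (1,4) (2,0) (2,1) (2,2) (2,3) (3,0) (3,1) (3,2) (4,0) (4,1) (4,2) (5,0) (5,1) (5,2) (6,0) (6,1) (6,2)] -> total=26
Click 3 (0,4) count=1: revealed 0 new [(none)] -> total=26

Answer: 26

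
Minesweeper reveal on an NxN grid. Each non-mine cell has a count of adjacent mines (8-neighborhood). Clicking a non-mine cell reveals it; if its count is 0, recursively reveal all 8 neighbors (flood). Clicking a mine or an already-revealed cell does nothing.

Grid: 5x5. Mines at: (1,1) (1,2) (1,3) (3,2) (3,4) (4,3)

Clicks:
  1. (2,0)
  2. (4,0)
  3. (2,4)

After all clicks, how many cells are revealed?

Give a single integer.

Answer: 7

Derivation:
Click 1 (2,0) count=1: revealed 1 new [(2,0)] -> total=1
Click 2 (4,0) count=0: revealed 5 new [(2,1) (3,0) (3,1) (4,0) (4,1)] -> total=6
Click 3 (2,4) count=2: revealed 1 new [(2,4)] -> total=7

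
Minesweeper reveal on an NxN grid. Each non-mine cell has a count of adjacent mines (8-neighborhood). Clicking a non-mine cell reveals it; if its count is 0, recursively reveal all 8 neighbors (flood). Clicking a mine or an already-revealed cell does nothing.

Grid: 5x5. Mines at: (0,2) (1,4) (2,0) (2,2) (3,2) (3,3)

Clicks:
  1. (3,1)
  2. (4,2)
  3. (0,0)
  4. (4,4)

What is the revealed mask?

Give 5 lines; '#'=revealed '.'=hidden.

Answer: ##...
##...
.....
.#...
..#.#

Derivation:
Click 1 (3,1) count=3: revealed 1 new [(3,1)] -> total=1
Click 2 (4,2) count=2: revealed 1 new [(4,2)] -> total=2
Click 3 (0,0) count=0: revealed 4 new [(0,0) (0,1) (1,0) (1,1)] -> total=6
Click 4 (4,4) count=1: revealed 1 new [(4,4)] -> total=7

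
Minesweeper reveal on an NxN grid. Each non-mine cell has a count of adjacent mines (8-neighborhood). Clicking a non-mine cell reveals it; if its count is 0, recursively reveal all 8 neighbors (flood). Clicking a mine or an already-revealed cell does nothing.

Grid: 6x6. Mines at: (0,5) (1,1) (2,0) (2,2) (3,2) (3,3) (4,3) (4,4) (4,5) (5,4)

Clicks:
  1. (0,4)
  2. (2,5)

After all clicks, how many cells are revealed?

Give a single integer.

Click 1 (0,4) count=1: revealed 1 new [(0,4)] -> total=1
Click 2 (2,5) count=0: revealed 6 new [(1,4) (1,5) (2,4) (2,5) (3,4) (3,5)] -> total=7

Answer: 7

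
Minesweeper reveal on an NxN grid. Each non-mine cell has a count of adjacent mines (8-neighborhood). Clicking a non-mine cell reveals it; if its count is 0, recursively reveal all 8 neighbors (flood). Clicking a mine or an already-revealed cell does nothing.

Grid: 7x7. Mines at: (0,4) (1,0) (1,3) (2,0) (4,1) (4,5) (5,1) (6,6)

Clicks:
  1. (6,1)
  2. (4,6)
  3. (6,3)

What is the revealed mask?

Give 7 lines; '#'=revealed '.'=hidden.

Click 1 (6,1) count=1: revealed 1 new [(6,1)] -> total=1
Click 2 (4,6) count=1: revealed 1 new [(4,6)] -> total=2
Click 3 (6,3) count=0: revealed 17 new [(2,2) (2,3) (2,4) (3,2) (3,3) (3,4) (4,2) (4,3) (4,4) (5,2) (5,3) (5,4) (5,5) (6,2) (6,3) (6,4) (6,5)] -> total=19

Answer: .......
.......
..###..
..###..
..###.#
..####.
.#####.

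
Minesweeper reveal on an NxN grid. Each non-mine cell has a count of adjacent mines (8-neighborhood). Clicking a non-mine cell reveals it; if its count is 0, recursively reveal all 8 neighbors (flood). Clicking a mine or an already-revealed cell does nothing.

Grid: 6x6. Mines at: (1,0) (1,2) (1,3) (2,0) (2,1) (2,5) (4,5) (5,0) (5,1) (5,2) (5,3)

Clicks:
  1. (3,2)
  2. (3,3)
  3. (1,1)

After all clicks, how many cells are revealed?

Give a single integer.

Answer: 10

Derivation:
Click 1 (3,2) count=1: revealed 1 new [(3,2)] -> total=1
Click 2 (3,3) count=0: revealed 8 new [(2,2) (2,3) (2,4) (3,3) (3,4) (4,2) (4,3) (4,4)] -> total=9
Click 3 (1,1) count=4: revealed 1 new [(1,1)] -> total=10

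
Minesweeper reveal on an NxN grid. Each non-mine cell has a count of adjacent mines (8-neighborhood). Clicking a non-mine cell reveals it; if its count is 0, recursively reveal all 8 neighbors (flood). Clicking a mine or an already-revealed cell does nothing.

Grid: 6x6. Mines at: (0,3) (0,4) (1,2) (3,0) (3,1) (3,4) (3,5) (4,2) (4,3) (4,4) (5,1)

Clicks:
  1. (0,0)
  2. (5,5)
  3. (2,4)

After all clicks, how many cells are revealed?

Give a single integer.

Answer: 8

Derivation:
Click 1 (0,0) count=0: revealed 6 new [(0,0) (0,1) (1,0) (1,1) (2,0) (2,1)] -> total=6
Click 2 (5,5) count=1: revealed 1 new [(5,5)] -> total=7
Click 3 (2,4) count=2: revealed 1 new [(2,4)] -> total=8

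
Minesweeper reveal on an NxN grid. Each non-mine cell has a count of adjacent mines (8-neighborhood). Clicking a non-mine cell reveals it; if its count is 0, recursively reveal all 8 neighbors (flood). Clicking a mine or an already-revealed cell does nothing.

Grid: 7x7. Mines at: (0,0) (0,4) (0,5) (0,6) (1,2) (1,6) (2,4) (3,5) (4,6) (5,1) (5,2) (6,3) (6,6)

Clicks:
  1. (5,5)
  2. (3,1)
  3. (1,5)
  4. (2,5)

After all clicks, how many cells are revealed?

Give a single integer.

Click 1 (5,5) count=2: revealed 1 new [(5,5)] -> total=1
Click 2 (3,1) count=0: revealed 14 new [(1,0) (1,1) (2,0) (2,1) (2,2) (2,3) (3,0) (3,1) (3,2) (3,3) (4,0) (4,1) (4,2) (4,3)] -> total=15
Click 3 (1,5) count=5: revealed 1 new [(1,5)] -> total=16
Click 4 (2,5) count=3: revealed 1 new [(2,5)] -> total=17

Answer: 17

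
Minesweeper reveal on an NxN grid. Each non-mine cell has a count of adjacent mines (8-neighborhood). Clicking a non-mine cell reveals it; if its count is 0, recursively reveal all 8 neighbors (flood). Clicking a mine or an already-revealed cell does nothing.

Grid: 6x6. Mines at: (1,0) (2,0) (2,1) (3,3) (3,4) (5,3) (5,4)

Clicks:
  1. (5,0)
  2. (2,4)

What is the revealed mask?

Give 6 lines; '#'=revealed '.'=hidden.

Answer: ......
......
....#.
###...
###...
###...

Derivation:
Click 1 (5,0) count=0: revealed 9 new [(3,0) (3,1) (3,2) (4,0) (4,1) (4,2) (5,0) (5,1) (5,2)] -> total=9
Click 2 (2,4) count=2: revealed 1 new [(2,4)] -> total=10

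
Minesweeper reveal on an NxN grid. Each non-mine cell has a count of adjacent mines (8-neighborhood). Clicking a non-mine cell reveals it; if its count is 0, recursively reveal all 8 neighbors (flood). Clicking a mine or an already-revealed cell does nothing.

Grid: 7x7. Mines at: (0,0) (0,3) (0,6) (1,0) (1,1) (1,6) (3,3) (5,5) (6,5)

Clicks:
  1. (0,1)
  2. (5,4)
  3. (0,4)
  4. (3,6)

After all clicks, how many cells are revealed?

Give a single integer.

Answer: 12

Derivation:
Click 1 (0,1) count=3: revealed 1 new [(0,1)] -> total=1
Click 2 (5,4) count=2: revealed 1 new [(5,4)] -> total=2
Click 3 (0,4) count=1: revealed 1 new [(0,4)] -> total=3
Click 4 (3,6) count=0: revealed 9 new [(2,4) (2,5) (2,6) (3,4) (3,5) (3,6) (4,4) (4,5) (4,6)] -> total=12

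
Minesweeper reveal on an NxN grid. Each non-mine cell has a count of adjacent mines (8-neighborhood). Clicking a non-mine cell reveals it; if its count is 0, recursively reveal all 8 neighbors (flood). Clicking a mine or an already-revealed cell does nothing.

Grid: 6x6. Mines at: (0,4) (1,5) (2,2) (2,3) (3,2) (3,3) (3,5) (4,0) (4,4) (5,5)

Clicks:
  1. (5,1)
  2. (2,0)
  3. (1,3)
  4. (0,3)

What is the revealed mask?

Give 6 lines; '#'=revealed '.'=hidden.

Click 1 (5,1) count=1: revealed 1 new [(5,1)] -> total=1
Click 2 (2,0) count=0: revealed 12 new [(0,0) (0,1) (0,2) (0,3) (1,0) (1,1) (1,2) (1,3) (2,0) (2,1) (3,0) (3,1)] -> total=13
Click 3 (1,3) count=3: revealed 0 new [(none)] -> total=13
Click 4 (0,3) count=1: revealed 0 new [(none)] -> total=13

Answer: ####..
####..
##....
##....
......
.#....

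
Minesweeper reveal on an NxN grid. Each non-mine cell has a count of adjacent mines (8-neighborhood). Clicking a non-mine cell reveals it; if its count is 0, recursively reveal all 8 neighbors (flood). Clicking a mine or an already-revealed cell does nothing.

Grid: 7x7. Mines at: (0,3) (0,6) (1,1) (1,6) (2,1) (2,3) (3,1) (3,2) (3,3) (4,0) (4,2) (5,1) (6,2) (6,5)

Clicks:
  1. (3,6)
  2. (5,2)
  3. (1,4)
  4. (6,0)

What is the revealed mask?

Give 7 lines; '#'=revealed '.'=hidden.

Answer: .......
....#..
....###
....###
....###
..#.###
#......

Derivation:
Click 1 (3,6) count=0: revealed 12 new [(2,4) (2,5) (2,6) (3,4) (3,5) (3,6) (4,4) (4,5) (4,6) (5,4) (5,5) (5,6)] -> total=12
Click 2 (5,2) count=3: revealed 1 new [(5,2)] -> total=13
Click 3 (1,4) count=2: revealed 1 new [(1,4)] -> total=14
Click 4 (6,0) count=1: revealed 1 new [(6,0)] -> total=15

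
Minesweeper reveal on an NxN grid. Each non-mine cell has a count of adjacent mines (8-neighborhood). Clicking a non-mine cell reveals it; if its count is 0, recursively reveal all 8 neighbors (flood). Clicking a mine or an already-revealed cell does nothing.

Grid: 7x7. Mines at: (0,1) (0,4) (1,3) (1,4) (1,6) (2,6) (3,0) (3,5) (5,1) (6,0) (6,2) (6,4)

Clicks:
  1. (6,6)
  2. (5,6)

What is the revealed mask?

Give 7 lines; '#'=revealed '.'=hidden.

Click 1 (6,6) count=0: revealed 6 new [(4,5) (4,6) (5,5) (5,6) (6,5) (6,6)] -> total=6
Click 2 (5,6) count=0: revealed 0 new [(none)] -> total=6

Answer: .......
.......
.......
.......
.....##
.....##
.....##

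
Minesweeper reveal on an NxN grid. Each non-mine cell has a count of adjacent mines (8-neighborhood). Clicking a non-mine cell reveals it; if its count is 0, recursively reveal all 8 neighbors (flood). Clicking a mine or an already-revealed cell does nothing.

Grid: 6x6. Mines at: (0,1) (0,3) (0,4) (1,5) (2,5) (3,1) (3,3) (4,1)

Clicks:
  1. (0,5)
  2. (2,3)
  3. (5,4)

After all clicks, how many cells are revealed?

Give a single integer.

Answer: 12

Derivation:
Click 1 (0,5) count=2: revealed 1 new [(0,5)] -> total=1
Click 2 (2,3) count=1: revealed 1 new [(2,3)] -> total=2
Click 3 (5,4) count=0: revealed 10 new [(3,4) (3,5) (4,2) (4,3) (4,4) (4,5) (5,2) (5,3) (5,4) (5,5)] -> total=12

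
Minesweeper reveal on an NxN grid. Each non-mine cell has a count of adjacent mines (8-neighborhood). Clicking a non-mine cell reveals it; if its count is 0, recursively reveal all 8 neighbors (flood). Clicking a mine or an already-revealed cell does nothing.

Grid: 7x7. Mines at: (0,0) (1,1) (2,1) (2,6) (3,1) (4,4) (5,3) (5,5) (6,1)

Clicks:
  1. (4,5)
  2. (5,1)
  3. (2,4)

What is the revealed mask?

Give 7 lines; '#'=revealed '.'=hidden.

Click 1 (4,5) count=2: revealed 1 new [(4,5)] -> total=1
Click 2 (5,1) count=1: revealed 1 new [(5,1)] -> total=2
Click 3 (2,4) count=0: revealed 18 new [(0,2) (0,3) (0,4) (0,5) (0,6) (1,2) (1,3) (1,4) (1,5) (1,6) (2,2) (2,3) (2,4) (2,5) (3,2) (3,3) (3,4) (3,5)] -> total=20

Answer: ..#####
..#####
..####.
..####.
.....#.
.#.....
.......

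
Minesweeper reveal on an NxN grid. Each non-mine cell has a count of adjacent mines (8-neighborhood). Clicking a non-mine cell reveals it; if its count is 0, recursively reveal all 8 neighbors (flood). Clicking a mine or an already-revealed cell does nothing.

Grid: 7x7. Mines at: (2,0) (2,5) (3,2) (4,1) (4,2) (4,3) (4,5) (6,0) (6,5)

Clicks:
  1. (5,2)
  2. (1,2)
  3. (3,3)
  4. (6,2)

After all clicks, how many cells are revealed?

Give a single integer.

Click 1 (5,2) count=3: revealed 1 new [(5,2)] -> total=1
Click 2 (1,2) count=0: revealed 18 new [(0,0) (0,1) (0,2) (0,3) (0,4) (0,5) (0,6) (1,0) (1,1) (1,2) (1,3) (1,4) (1,5) (1,6) (2,1) (2,2) (2,3) (2,4)] -> total=19
Click 3 (3,3) count=3: revealed 1 new [(3,3)] -> total=20
Click 4 (6,2) count=0: revealed 7 new [(5,1) (5,3) (5,4) (6,1) (6,2) (6,3) (6,4)] -> total=27

Answer: 27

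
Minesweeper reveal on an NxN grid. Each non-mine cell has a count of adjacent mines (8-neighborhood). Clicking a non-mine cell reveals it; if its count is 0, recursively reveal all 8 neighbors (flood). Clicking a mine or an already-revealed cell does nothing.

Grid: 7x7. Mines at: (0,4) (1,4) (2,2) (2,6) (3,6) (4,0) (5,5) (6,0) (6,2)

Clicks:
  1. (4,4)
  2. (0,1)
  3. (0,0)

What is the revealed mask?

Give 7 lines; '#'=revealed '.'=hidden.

Answer: ####...
####...
##.....
##.....
....#..
.......
.......

Derivation:
Click 1 (4,4) count=1: revealed 1 new [(4,4)] -> total=1
Click 2 (0,1) count=0: revealed 12 new [(0,0) (0,1) (0,2) (0,3) (1,0) (1,1) (1,2) (1,3) (2,0) (2,1) (3,0) (3,1)] -> total=13
Click 3 (0,0) count=0: revealed 0 new [(none)] -> total=13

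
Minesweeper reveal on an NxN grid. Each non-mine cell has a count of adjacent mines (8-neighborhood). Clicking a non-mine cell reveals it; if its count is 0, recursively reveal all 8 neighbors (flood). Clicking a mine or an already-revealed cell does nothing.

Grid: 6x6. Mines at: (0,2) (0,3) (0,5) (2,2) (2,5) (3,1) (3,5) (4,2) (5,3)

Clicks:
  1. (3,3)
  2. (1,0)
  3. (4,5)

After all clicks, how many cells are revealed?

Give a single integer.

Click 1 (3,3) count=2: revealed 1 new [(3,3)] -> total=1
Click 2 (1,0) count=0: revealed 6 new [(0,0) (0,1) (1,0) (1,1) (2,0) (2,1)] -> total=7
Click 3 (4,5) count=1: revealed 1 new [(4,5)] -> total=8

Answer: 8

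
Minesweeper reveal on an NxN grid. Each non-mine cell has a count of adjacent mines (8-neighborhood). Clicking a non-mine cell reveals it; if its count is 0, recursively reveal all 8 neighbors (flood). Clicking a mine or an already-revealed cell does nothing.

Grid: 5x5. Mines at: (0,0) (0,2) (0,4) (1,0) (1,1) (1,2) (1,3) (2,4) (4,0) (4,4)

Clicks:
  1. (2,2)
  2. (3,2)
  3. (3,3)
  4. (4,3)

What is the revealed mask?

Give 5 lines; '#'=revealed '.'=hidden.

Answer: .....
.....
.###.
.###.
.###.

Derivation:
Click 1 (2,2) count=3: revealed 1 new [(2,2)] -> total=1
Click 2 (3,2) count=0: revealed 8 new [(2,1) (2,3) (3,1) (3,2) (3,3) (4,1) (4,2) (4,3)] -> total=9
Click 3 (3,3) count=2: revealed 0 new [(none)] -> total=9
Click 4 (4,3) count=1: revealed 0 new [(none)] -> total=9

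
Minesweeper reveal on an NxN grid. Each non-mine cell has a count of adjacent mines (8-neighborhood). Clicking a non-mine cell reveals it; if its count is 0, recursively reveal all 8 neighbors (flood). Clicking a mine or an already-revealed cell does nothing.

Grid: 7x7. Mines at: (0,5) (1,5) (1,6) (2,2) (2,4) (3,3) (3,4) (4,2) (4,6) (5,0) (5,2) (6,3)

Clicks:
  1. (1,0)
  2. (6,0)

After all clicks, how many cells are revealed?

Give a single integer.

Click 1 (1,0) count=0: revealed 16 new [(0,0) (0,1) (0,2) (0,3) (0,4) (1,0) (1,1) (1,2) (1,3) (1,4) (2,0) (2,1) (3,0) (3,1) (4,0) (4,1)] -> total=16
Click 2 (6,0) count=1: revealed 1 new [(6,0)] -> total=17

Answer: 17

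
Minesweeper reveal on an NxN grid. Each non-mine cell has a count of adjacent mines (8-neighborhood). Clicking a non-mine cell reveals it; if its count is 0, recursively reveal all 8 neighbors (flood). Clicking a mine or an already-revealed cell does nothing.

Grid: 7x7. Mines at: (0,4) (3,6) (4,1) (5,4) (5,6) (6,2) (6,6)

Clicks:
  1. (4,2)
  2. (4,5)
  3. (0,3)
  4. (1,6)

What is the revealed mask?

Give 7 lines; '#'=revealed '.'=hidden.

Click 1 (4,2) count=1: revealed 1 new [(4,2)] -> total=1
Click 2 (4,5) count=3: revealed 1 new [(4,5)] -> total=2
Click 3 (0,3) count=1: revealed 1 new [(0,3)] -> total=3
Click 4 (1,6) count=0: revealed 6 new [(0,5) (0,6) (1,5) (1,6) (2,5) (2,6)] -> total=9

Answer: ...#.##
.....##
.....##
.......
..#..#.
.......
.......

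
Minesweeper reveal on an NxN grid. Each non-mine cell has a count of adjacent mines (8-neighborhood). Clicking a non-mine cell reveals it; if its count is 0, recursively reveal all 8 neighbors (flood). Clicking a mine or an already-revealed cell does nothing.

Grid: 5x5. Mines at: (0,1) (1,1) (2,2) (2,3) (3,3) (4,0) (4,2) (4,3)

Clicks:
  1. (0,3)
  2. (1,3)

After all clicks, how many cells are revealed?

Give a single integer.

Answer: 6

Derivation:
Click 1 (0,3) count=0: revealed 6 new [(0,2) (0,3) (0,4) (1,2) (1,3) (1,4)] -> total=6
Click 2 (1,3) count=2: revealed 0 new [(none)] -> total=6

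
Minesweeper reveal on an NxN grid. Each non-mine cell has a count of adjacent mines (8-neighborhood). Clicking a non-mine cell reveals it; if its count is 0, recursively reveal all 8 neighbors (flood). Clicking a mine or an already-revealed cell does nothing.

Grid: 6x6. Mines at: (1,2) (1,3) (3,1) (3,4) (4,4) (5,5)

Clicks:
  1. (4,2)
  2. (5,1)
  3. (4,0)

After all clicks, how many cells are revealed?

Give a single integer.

Click 1 (4,2) count=1: revealed 1 new [(4,2)] -> total=1
Click 2 (5,1) count=0: revealed 7 new [(4,0) (4,1) (4,3) (5,0) (5,1) (5,2) (5,3)] -> total=8
Click 3 (4,0) count=1: revealed 0 new [(none)] -> total=8

Answer: 8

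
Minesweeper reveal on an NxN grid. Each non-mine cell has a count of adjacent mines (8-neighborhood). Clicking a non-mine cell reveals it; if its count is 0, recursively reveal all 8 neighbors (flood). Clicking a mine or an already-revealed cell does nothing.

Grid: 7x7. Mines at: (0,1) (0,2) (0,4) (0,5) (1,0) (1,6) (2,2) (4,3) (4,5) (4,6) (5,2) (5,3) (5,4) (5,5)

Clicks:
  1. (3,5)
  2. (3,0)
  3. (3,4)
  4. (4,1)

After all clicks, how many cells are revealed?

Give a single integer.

Answer: 12

Derivation:
Click 1 (3,5) count=2: revealed 1 new [(3,5)] -> total=1
Click 2 (3,0) count=0: revealed 10 new [(2,0) (2,1) (3,0) (3,1) (4,0) (4,1) (5,0) (5,1) (6,0) (6,1)] -> total=11
Click 3 (3,4) count=2: revealed 1 new [(3,4)] -> total=12
Click 4 (4,1) count=1: revealed 0 new [(none)] -> total=12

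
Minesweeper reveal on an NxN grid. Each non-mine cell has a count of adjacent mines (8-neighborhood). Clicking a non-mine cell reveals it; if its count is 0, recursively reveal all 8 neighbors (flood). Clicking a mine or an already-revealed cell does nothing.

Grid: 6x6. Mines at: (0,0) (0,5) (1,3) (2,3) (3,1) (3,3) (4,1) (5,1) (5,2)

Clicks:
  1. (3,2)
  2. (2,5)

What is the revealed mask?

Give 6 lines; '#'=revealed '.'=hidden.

Answer: ......
....##
....##
..#.##
...###
...###

Derivation:
Click 1 (3,2) count=4: revealed 1 new [(3,2)] -> total=1
Click 2 (2,5) count=0: revealed 12 new [(1,4) (1,5) (2,4) (2,5) (3,4) (3,5) (4,3) (4,4) (4,5) (5,3) (5,4) (5,5)] -> total=13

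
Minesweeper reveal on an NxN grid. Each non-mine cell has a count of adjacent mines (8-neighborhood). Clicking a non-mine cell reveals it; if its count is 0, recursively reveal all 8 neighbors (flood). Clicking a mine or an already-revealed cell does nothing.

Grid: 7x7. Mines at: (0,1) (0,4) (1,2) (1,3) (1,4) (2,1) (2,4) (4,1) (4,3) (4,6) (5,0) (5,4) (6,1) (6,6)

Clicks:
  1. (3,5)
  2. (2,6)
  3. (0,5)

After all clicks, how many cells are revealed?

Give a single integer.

Click 1 (3,5) count=2: revealed 1 new [(3,5)] -> total=1
Click 2 (2,6) count=0: revealed 7 new [(0,5) (0,6) (1,5) (1,6) (2,5) (2,6) (3,6)] -> total=8
Click 3 (0,5) count=2: revealed 0 new [(none)] -> total=8

Answer: 8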